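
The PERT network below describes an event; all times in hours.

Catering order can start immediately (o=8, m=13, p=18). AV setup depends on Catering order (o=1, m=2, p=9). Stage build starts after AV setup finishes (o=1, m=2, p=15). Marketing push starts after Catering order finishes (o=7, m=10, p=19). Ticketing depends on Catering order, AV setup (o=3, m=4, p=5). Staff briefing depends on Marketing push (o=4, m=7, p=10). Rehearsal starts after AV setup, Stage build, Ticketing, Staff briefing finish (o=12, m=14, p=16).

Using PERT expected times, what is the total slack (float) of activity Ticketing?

te_Catering order = (8 + 4·13 + 18)/6 = 78/6 = 13
te_AV setup = (1 + 4·2 + 9)/6 = 18/6 = 3
te_Stage build = (1 + 4·2 + 15)/6 = 24/6 = 4
te_Marketing push = (7 + 4·10 + 19)/6 = 66/6 = 11
te_Ticketing = (3 + 4·4 + 5)/6 = 24/6 = 4
te_Staff briefing = (4 + 4·7 + 10)/6 = 42/6 = 7
te_Rehearsal = (12 + 4·14 + 16)/6 = 84/6 = 14

Forward pass:
ES_Catering order = 0; EF_Catering order = 13
ES_AV setup = 13; EF_AV setup = 13+3 = 16
ES_Stage build = 16; EF_Stage build = 16+4 = 20
ES_Marketing push = 13; EF_Marketing push = 13+11 = 24
ES_Ticketing = max(EF_Catering order=13, EF_AV setup=16) = 16; EF_Ticketing = 16+4 = 20
ES_Staff briefing = 24; EF_Staff briefing = 24+7 = 31
ES_Rehearsal = max(EF_AV setup=16, EF_Stage build=20, EF_Ticketing=20, EF_Staff briefing=31) = 31; EF_Rehearsal = 31+14 = 45
Expected project duration μ = 45 hours. Critical path: Catering order → Marketing push → Staff briefing → Rehearsal.

Backward pass:
LF_Rehearsal = 45; LS_Rehearsal = 45−14 = 31
LF_Staff briefing = LS_Rehearsal = 31; LS_Staff briefing = 31−7 = 24
LF_Ticketing = LS_Rehearsal = 31; LS_Ticketing = 31−4 = 27
LF_Marketing push = LS_Staff briefing = 24; LS_Marketing push = 24−11 = 13
LF_Stage build = LS_Rehearsal = 31; LS_Stage build = 31−4 = 27
LF_AV setup = min(LS_Stage build=27, LS_Ticketing=27, LS_Rehearsal=31) = 27; LS_AV setup = 27−3 = 24
LF_Catering order = min(LS_AV setup=24, LS_Marketing push=13, LS_Ticketing=27) = 13; LS_Catering order = 13−13 = 0
Slack_Ticketing = LS_Ticketing − ES_Ticketing = 27 − 16 = 11

11 hours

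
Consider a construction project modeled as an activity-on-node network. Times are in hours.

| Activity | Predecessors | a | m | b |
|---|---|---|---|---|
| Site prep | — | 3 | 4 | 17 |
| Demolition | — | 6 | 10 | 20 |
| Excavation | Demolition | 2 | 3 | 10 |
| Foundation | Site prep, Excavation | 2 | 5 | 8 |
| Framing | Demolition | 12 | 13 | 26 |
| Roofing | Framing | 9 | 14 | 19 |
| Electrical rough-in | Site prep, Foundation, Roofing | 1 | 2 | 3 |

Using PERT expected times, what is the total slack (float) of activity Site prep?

te_Site prep = (3 + 4·4 + 17)/6 = 36/6 = 6
te_Demolition = (6 + 4·10 + 20)/6 = 66/6 = 11
te_Excavation = (2 + 4·3 + 10)/6 = 24/6 = 4
te_Foundation = (2 + 4·5 + 8)/6 = 30/6 = 5
te_Framing = (12 + 4·13 + 26)/6 = 90/6 = 15
te_Roofing = (9 + 4·14 + 19)/6 = 84/6 = 14
te_Electrical rough-in = (1 + 4·2 + 3)/6 = 12/6 = 2

Forward pass:
ES_Site prep = 0; EF_Site prep = 6
ES_Demolition = 0; EF_Demolition = 11
ES_Excavation = 11; EF_Excavation = 11+4 = 15
ES_Foundation = max(EF_Site prep=6, EF_Excavation=15) = 15; EF_Foundation = 15+5 = 20
ES_Framing = 11; EF_Framing = 11+15 = 26
ES_Roofing = 26; EF_Roofing = 26+14 = 40
ES_Electrical rough-in = max(EF_Site prep=6, EF_Foundation=20, EF_Roofing=40) = 40; EF_Electrical rough-in = 40+2 = 42
Expected project duration μ = 42 hours. Critical path: Demolition → Framing → Roofing → Electrical rough-in.

Backward pass:
LF_Electrical rough-in = 42; LS_Electrical rough-in = 42−2 = 40
LF_Roofing = LS_Electrical rough-in = 40; LS_Roofing = 40−14 = 26
LF_Framing = LS_Roofing = 26; LS_Framing = 26−15 = 11
LF_Foundation = LS_Electrical rough-in = 40; LS_Foundation = 40−5 = 35
LF_Excavation = LS_Foundation = 35; LS_Excavation = 35−4 = 31
LF_Demolition = min(LS_Excavation=31, LS_Framing=11) = 11; LS_Demolition = 11−11 = 0
LF_Site prep = min(LS_Foundation=35, LS_Electrical rough-in=40) = 35; LS_Site prep = 35−6 = 29
Slack_Site prep = LS_Site prep − ES_Site prep = 29 − 0 = 29

29 hours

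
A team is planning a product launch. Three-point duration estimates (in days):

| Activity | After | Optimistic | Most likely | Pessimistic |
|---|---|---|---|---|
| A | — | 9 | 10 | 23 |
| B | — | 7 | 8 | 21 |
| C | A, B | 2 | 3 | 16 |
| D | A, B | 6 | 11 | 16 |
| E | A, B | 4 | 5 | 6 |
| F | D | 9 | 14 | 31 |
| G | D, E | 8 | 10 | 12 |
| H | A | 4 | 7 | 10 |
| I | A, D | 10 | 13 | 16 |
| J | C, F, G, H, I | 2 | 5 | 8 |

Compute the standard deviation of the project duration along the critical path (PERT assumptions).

te_A = (9 + 4·10 + 23)/6 = 72/6 = 12; σ²_A = ((23−9)/6)² = 5.444
te_B = (7 + 4·8 + 21)/6 = 60/6 = 10; σ²_B = ((21−7)/6)² = 5.444
te_C = (2 + 4·3 + 16)/6 = 30/6 = 5; σ²_C = ((16−2)/6)² = 5.444
te_D = (6 + 4·11 + 16)/6 = 66/6 = 11; σ²_D = ((16−6)/6)² = 2.778
te_E = (4 + 4·5 + 6)/6 = 30/6 = 5; σ²_E = ((6−4)/6)² = 0.111
te_F = (9 + 4·14 + 31)/6 = 96/6 = 16; σ²_F = ((31−9)/6)² = 13.444
te_G = (8 + 4·10 + 12)/6 = 60/6 = 10; σ²_G = ((12−8)/6)² = 0.444
te_H = (4 + 4·7 + 10)/6 = 42/6 = 7; σ²_H = ((10−4)/6)² = 1.000
te_I = (10 + 4·13 + 16)/6 = 78/6 = 13; σ²_I = ((16−10)/6)² = 1.000
te_J = (2 + 4·5 + 8)/6 = 30/6 = 5; σ²_J = ((8−2)/6)² = 1.000

Forward pass:
ES_A = 0; EF_A = 12
ES_B = 0; EF_B = 10
ES_C = max(EF_A=12, EF_B=10) = 12; EF_C = 12+5 = 17
ES_D = max(EF_A=12, EF_B=10) = 12; EF_D = 12+11 = 23
ES_E = max(EF_A=12, EF_B=10) = 12; EF_E = 12+5 = 17
ES_F = 23; EF_F = 23+16 = 39
ES_G = max(EF_D=23, EF_E=17) = 23; EF_G = 23+10 = 33
ES_H = 12; EF_H = 12+7 = 19
ES_I = max(EF_A=12, EF_D=23) = 23; EF_I = 23+13 = 36
ES_J = max(EF_C=17, EF_F=39, EF_G=33, EF_H=19, EF_I=36) = 39; EF_J = 39+5 = 44
Expected project duration μ = 44 days. Critical path: A → D → F → J.

Variance along critical path = 5.444 + 2.778 + 13.444 + 1.000 = 22.667
σ = √22.667 = 4.761 days

4.76 days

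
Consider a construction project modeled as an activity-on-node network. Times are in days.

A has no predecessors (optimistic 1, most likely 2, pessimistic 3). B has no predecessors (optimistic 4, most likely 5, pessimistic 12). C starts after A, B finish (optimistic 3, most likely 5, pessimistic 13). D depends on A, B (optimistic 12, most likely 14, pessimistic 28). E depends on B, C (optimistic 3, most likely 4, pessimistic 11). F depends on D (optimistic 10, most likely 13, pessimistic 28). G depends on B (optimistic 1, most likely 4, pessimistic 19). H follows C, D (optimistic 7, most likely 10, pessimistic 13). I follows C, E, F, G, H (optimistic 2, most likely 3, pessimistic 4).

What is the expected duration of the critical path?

te_A = (1 + 4·2 + 3)/6 = 12/6 = 2
te_B = (4 + 4·5 + 12)/6 = 36/6 = 6
te_C = (3 + 4·5 + 13)/6 = 36/6 = 6
te_D = (12 + 4·14 + 28)/6 = 96/6 = 16
te_E = (3 + 4·4 + 11)/6 = 30/6 = 5
te_F = (10 + 4·13 + 28)/6 = 90/6 = 15
te_G = (1 + 4·4 + 19)/6 = 36/6 = 6
te_H = (7 + 4·10 + 13)/6 = 60/6 = 10
te_I = (2 + 4·3 + 4)/6 = 18/6 = 3

Forward pass:
ES_A = 0; EF_A = 2
ES_B = 0; EF_B = 6
ES_C = max(EF_A=2, EF_B=6) = 6; EF_C = 6+6 = 12
ES_D = max(EF_A=2, EF_B=6) = 6; EF_D = 6+16 = 22
ES_E = max(EF_B=6, EF_C=12) = 12; EF_E = 12+5 = 17
ES_F = 22; EF_F = 22+15 = 37
ES_G = 6; EF_G = 6+6 = 12
ES_H = max(EF_C=12, EF_D=22) = 22; EF_H = 22+10 = 32
ES_I = max(EF_C=12, EF_E=17, EF_F=37, EF_G=12, EF_H=32) = 37; EF_I = 37+3 = 40
Expected project duration μ = 40 days. Critical path: B → D → F → I.

40 days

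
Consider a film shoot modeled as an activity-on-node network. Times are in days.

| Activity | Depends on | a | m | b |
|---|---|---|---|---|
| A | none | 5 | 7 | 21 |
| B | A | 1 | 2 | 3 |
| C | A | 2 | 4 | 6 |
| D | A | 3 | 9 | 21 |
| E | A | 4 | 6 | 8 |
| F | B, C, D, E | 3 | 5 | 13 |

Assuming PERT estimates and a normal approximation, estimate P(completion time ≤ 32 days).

0.946

te_A = (5 + 4·7 + 21)/6 = 54/6 = 9; σ²_A = ((21−5)/6)² = 7.111
te_B = (1 + 4·2 + 3)/6 = 12/6 = 2; σ²_B = ((3−1)/6)² = 0.111
te_C = (2 + 4·4 + 6)/6 = 24/6 = 4; σ²_C = ((6−2)/6)² = 0.444
te_D = (3 + 4·9 + 21)/6 = 60/6 = 10; σ²_D = ((21−3)/6)² = 9.000
te_E = (4 + 4·6 + 8)/6 = 36/6 = 6; σ²_E = ((8−4)/6)² = 0.444
te_F = (3 + 4·5 + 13)/6 = 36/6 = 6; σ²_F = ((13−3)/6)² = 2.778

Forward pass:
ES_A = 0; EF_A = 9
ES_B = 9; EF_B = 9+2 = 11
ES_C = 9; EF_C = 9+4 = 13
ES_D = 9; EF_D = 9+10 = 19
ES_E = 9; EF_E = 9+6 = 15
ES_F = max(EF_B=11, EF_C=13, EF_D=19, EF_E=15) = 19; EF_F = 19+6 = 25
Expected project duration μ = 25 days. Critical path: A → D → F.

Variance along critical path = 7.111 + 9.000 + 2.778 = 18.889; σ = √18.889 = 4.346 days.
Z = (32 − 25) / 4.346 = 1.611
P(T ≤ 32) = Φ(1.611) ≈ 0.946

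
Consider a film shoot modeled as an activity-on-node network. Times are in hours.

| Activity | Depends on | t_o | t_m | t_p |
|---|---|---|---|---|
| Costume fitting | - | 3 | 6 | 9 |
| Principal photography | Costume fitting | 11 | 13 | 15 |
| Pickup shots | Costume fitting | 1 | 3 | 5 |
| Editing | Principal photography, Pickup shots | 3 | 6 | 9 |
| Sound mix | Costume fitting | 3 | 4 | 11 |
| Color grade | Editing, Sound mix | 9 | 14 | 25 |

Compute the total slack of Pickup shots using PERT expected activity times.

te_Costume fitting = (3 + 4·6 + 9)/6 = 36/6 = 6
te_Principal photography = (11 + 4·13 + 15)/6 = 78/6 = 13
te_Pickup shots = (1 + 4·3 + 5)/6 = 18/6 = 3
te_Editing = (3 + 4·6 + 9)/6 = 36/6 = 6
te_Sound mix = (3 + 4·4 + 11)/6 = 30/6 = 5
te_Color grade = (9 + 4·14 + 25)/6 = 90/6 = 15

Forward pass:
ES_Costume fitting = 0; EF_Costume fitting = 6
ES_Principal photography = 6; EF_Principal photography = 6+13 = 19
ES_Pickup shots = 6; EF_Pickup shots = 6+3 = 9
ES_Editing = max(EF_Principal photography=19, EF_Pickup shots=9) = 19; EF_Editing = 19+6 = 25
ES_Sound mix = 6; EF_Sound mix = 6+5 = 11
ES_Color grade = max(EF_Editing=25, EF_Sound mix=11) = 25; EF_Color grade = 25+15 = 40
Expected project duration μ = 40 hours. Critical path: Costume fitting → Principal photography → Editing → Color grade.

Backward pass:
LF_Color grade = 40; LS_Color grade = 40−15 = 25
LF_Sound mix = LS_Color grade = 25; LS_Sound mix = 25−5 = 20
LF_Editing = LS_Color grade = 25; LS_Editing = 25−6 = 19
LF_Pickup shots = LS_Editing = 19; LS_Pickup shots = 19−3 = 16
LF_Principal photography = LS_Editing = 19; LS_Principal photography = 19−13 = 6
LF_Costume fitting = min(LS_Principal photography=6, LS_Pickup shots=16, LS_Sound mix=20) = 6; LS_Costume fitting = 6−6 = 0
Slack_Pickup shots = LS_Pickup shots − ES_Pickup shots = 16 − 6 = 10

10 hours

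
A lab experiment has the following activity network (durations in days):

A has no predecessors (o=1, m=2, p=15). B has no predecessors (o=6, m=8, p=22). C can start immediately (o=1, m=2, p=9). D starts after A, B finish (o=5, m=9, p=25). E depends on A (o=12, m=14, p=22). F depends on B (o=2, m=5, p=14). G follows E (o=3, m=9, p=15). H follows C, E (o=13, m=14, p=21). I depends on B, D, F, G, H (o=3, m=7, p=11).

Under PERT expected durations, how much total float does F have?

18 days

te_A = (1 + 4·2 + 15)/6 = 24/6 = 4
te_B = (6 + 4·8 + 22)/6 = 60/6 = 10
te_C = (1 + 4·2 + 9)/6 = 18/6 = 3
te_D = (5 + 4·9 + 25)/6 = 66/6 = 11
te_E = (12 + 4·14 + 22)/6 = 90/6 = 15
te_F = (2 + 4·5 + 14)/6 = 36/6 = 6
te_G = (3 + 4·9 + 15)/6 = 54/6 = 9
te_H = (13 + 4·14 + 21)/6 = 90/6 = 15
te_I = (3 + 4·7 + 11)/6 = 42/6 = 7

Forward pass:
ES_A = 0; EF_A = 4
ES_B = 0; EF_B = 10
ES_C = 0; EF_C = 3
ES_D = max(EF_A=4, EF_B=10) = 10; EF_D = 10+11 = 21
ES_E = 4; EF_E = 4+15 = 19
ES_F = 10; EF_F = 10+6 = 16
ES_G = 19; EF_G = 19+9 = 28
ES_H = max(EF_C=3, EF_E=19) = 19; EF_H = 19+15 = 34
ES_I = max(EF_B=10, EF_D=21, EF_F=16, EF_G=28, EF_H=34) = 34; EF_I = 34+7 = 41
Expected project duration μ = 41 days. Critical path: A → E → H → I.

Backward pass:
LF_I = 41; LS_I = 41−7 = 34
LF_H = LS_I = 34; LS_H = 34−15 = 19
LF_G = LS_I = 34; LS_G = 34−9 = 25
LF_F = LS_I = 34; LS_F = 34−6 = 28
LF_E = min(LS_G=25, LS_H=19) = 19; LS_E = 19−15 = 4
LF_D = LS_I = 34; LS_D = 34−11 = 23
LF_C = LS_H = 19; LS_C = 19−3 = 16
LF_B = min(LS_D=23, LS_F=28, LS_I=34) = 23; LS_B = 23−10 = 13
LF_A = min(LS_D=23, LS_E=4) = 4; LS_A = 4−4 = 0
Slack_F = LS_F − ES_F = 28 − 10 = 18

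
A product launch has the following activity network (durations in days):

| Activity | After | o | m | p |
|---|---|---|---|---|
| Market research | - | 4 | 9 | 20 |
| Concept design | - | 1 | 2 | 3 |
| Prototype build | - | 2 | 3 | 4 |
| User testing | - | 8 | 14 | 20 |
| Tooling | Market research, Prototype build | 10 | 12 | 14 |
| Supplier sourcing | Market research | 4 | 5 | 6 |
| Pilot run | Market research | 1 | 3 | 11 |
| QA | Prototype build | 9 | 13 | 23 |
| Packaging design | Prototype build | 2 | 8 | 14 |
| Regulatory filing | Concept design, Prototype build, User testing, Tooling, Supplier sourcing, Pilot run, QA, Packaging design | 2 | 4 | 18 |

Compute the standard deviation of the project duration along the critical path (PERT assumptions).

te_Market research = (4 + 4·9 + 20)/6 = 60/6 = 10; σ²_Market research = ((20−4)/6)² = 7.111
te_Concept design = (1 + 4·2 + 3)/6 = 12/6 = 2; σ²_Concept design = ((3−1)/6)² = 0.111
te_Prototype build = (2 + 4·3 + 4)/6 = 18/6 = 3; σ²_Prototype build = ((4−2)/6)² = 0.111
te_User testing = (8 + 4·14 + 20)/6 = 84/6 = 14; σ²_User testing = ((20−8)/6)² = 4.000
te_Tooling = (10 + 4·12 + 14)/6 = 72/6 = 12; σ²_Tooling = ((14−10)/6)² = 0.444
te_Supplier sourcing = (4 + 4·5 + 6)/6 = 30/6 = 5; σ²_Supplier sourcing = ((6−4)/6)² = 0.111
te_Pilot run = (1 + 4·3 + 11)/6 = 24/6 = 4; σ²_Pilot run = ((11−1)/6)² = 2.778
te_QA = (9 + 4·13 + 23)/6 = 84/6 = 14; σ²_QA = ((23−9)/6)² = 5.444
te_Packaging design = (2 + 4·8 + 14)/6 = 48/6 = 8; σ²_Packaging design = ((14−2)/6)² = 4.000
te_Regulatory filing = (2 + 4·4 + 18)/6 = 36/6 = 6; σ²_Regulatory filing = ((18−2)/6)² = 7.111

Forward pass:
ES_Market research = 0; EF_Market research = 10
ES_Concept design = 0; EF_Concept design = 2
ES_Prototype build = 0; EF_Prototype build = 3
ES_User testing = 0; EF_User testing = 14
ES_Tooling = max(EF_Market research=10, EF_Prototype build=3) = 10; EF_Tooling = 10+12 = 22
ES_Supplier sourcing = 10; EF_Supplier sourcing = 10+5 = 15
ES_Pilot run = 10; EF_Pilot run = 10+4 = 14
ES_QA = 3; EF_QA = 3+14 = 17
ES_Packaging design = 3; EF_Packaging design = 3+8 = 11
ES_Regulatory filing = max(EF_Concept design=2, EF_Prototype build=3, EF_User testing=14, EF_Tooling=22, EF_Supplier sourcing=15, EF_Pilot run=14, EF_QA=17, EF_Packaging design=11) = 22; EF_Regulatory filing = 22+6 = 28
Expected project duration μ = 28 days. Critical path: Market research → Tooling → Regulatory filing.

Variance along critical path = 7.111 + 0.444 + 7.111 = 14.667
σ = √14.667 = 3.830 days

3.83 days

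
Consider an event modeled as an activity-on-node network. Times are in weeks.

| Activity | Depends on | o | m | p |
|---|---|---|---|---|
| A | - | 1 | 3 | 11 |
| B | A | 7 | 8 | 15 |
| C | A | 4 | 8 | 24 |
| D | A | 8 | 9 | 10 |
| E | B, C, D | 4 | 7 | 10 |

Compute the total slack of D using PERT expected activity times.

1 weeks

te_A = (1 + 4·3 + 11)/6 = 24/6 = 4
te_B = (7 + 4·8 + 15)/6 = 54/6 = 9
te_C = (4 + 4·8 + 24)/6 = 60/6 = 10
te_D = (8 + 4·9 + 10)/6 = 54/6 = 9
te_E = (4 + 4·7 + 10)/6 = 42/6 = 7

Forward pass:
ES_A = 0; EF_A = 4
ES_B = 4; EF_B = 4+9 = 13
ES_C = 4; EF_C = 4+10 = 14
ES_D = 4; EF_D = 4+9 = 13
ES_E = max(EF_B=13, EF_C=14, EF_D=13) = 14; EF_E = 14+7 = 21
Expected project duration μ = 21 weeks. Critical path: A → C → E.

Backward pass:
LF_E = 21; LS_E = 21−7 = 14
LF_D = LS_E = 14; LS_D = 14−9 = 5
LF_C = LS_E = 14; LS_C = 14−10 = 4
LF_B = LS_E = 14; LS_B = 14−9 = 5
LF_A = min(LS_B=5, LS_C=4, LS_D=5) = 4; LS_A = 4−4 = 0
Slack_D = LS_D − ES_D = 5 − 4 = 1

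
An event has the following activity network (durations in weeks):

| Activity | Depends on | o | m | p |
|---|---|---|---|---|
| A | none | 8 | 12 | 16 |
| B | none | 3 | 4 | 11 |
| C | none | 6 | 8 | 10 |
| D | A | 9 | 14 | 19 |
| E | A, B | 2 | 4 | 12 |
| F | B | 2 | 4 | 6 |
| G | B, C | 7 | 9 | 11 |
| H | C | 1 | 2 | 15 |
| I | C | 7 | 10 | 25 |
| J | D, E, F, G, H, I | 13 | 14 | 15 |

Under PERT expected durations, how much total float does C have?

6 weeks

te_A = (8 + 4·12 + 16)/6 = 72/6 = 12
te_B = (3 + 4·4 + 11)/6 = 30/6 = 5
te_C = (6 + 4·8 + 10)/6 = 48/6 = 8
te_D = (9 + 4·14 + 19)/6 = 84/6 = 14
te_E = (2 + 4·4 + 12)/6 = 30/6 = 5
te_F = (2 + 4·4 + 6)/6 = 24/6 = 4
te_G = (7 + 4·9 + 11)/6 = 54/6 = 9
te_H = (1 + 4·2 + 15)/6 = 24/6 = 4
te_I = (7 + 4·10 + 25)/6 = 72/6 = 12
te_J = (13 + 4·14 + 15)/6 = 84/6 = 14

Forward pass:
ES_A = 0; EF_A = 12
ES_B = 0; EF_B = 5
ES_C = 0; EF_C = 8
ES_D = 12; EF_D = 12+14 = 26
ES_E = max(EF_A=12, EF_B=5) = 12; EF_E = 12+5 = 17
ES_F = 5; EF_F = 5+4 = 9
ES_G = max(EF_B=5, EF_C=8) = 8; EF_G = 8+9 = 17
ES_H = 8; EF_H = 8+4 = 12
ES_I = 8; EF_I = 8+12 = 20
ES_J = max(EF_D=26, EF_E=17, EF_F=9, EF_G=17, EF_H=12, EF_I=20) = 26; EF_J = 26+14 = 40
Expected project duration μ = 40 weeks. Critical path: A → D → J.

Backward pass:
LF_J = 40; LS_J = 40−14 = 26
LF_I = LS_J = 26; LS_I = 26−12 = 14
LF_H = LS_J = 26; LS_H = 26−4 = 22
LF_G = LS_J = 26; LS_G = 26−9 = 17
LF_F = LS_J = 26; LS_F = 26−4 = 22
LF_E = LS_J = 26; LS_E = 26−5 = 21
LF_D = LS_J = 26; LS_D = 26−14 = 12
LF_C = min(LS_G=17, LS_H=22, LS_I=14) = 14; LS_C = 14−8 = 6
LF_B = min(LS_E=21, LS_F=22, LS_G=17) = 17; LS_B = 17−5 = 12
LF_A = min(LS_D=12, LS_E=21) = 12; LS_A = 12−12 = 0
Slack_C = LS_C − ES_C = 6 − 0 = 6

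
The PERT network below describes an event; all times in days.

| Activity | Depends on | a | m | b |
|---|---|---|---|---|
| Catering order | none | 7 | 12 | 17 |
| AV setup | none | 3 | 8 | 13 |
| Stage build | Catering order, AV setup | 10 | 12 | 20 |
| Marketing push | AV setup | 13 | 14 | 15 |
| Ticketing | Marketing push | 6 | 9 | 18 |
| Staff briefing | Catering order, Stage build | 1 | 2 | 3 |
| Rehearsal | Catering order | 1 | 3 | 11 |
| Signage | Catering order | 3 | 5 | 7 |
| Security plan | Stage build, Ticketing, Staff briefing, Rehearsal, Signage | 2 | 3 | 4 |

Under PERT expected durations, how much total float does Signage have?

te_Catering order = (7 + 4·12 + 17)/6 = 72/6 = 12
te_AV setup = (3 + 4·8 + 13)/6 = 48/6 = 8
te_Stage build = (10 + 4·12 + 20)/6 = 78/6 = 13
te_Marketing push = (13 + 4·14 + 15)/6 = 84/6 = 14
te_Ticketing = (6 + 4·9 + 18)/6 = 60/6 = 10
te_Staff briefing = (1 + 4·2 + 3)/6 = 12/6 = 2
te_Rehearsal = (1 + 4·3 + 11)/6 = 24/6 = 4
te_Signage = (3 + 4·5 + 7)/6 = 30/6 = 5
te_Security plan = (2 + 4·3 + 4)/6 = 18/6 = 3

Forward pass:
ES_Catering order = 0; EF_Catering order = 12
ES_AV setup = 0; EF_AV setup = 8
ES_Stage build = max(EF_Catering order=12, EF_AV setup=8) = 12; EF_Stage build = 12+13 = 25
ES_Marketing push = 8; EF_Marketing push = 8+14 = 22
ES_Ticketing = 22; EF_Ticketing = 22+10 = 32
ES_Staff briefing = max(EF_Catering order=12, EF_Stage build=25) = 25; EF_Staff briefing = 25+2 = 27
ES_Rehearsal = 12; EF_Rehearsal = 12+4 = 16
ES_Signage = 12; EF_Signage = 12+5 = 17
ES_Security plan = max(EF_Stage build=25, EF_Ticketing=32, EF_Staff briefing=27, EF_Rehearsal=16, EF_Signage=17) = 32; EF_Security plan = 32+3 = 35
Expected project duration μ = 35 days. Critical path: AV setup → Marketing push → Ticketing → Security plan.

Backward pass:
LF_Security plan = 35; LS_Security plan = 35−3 = 32
LF_Signage = LS_Security plan = 32; LS_Signage = 32−5 = 27
LF_Rehearsal = LS_Security plan = 32; LS_Rehearsal = 32−4 = 28
LF_Staff briefing = LS_Security plan = 32; LS_Staff briefing = 32−2 = 30
LF_Ticketing = LS_Security plan = 32; LS_Ticketing = 32−10 = 22
LF_Marketing push = LS_Ticketing = 22; LS_Marketing push = 22−14 = 8
LF_Stage build = min(LS_Staff briefing=30, LS_Security plan=32) = 30; LS_Stage build = 30−13 = 17
LF_AV setup = min(LS_Stage build=17, LS_Marketing push=8) = 8; LS_AV setup = 8−8 = 0
LF_Catering order = min(LS_Stage build=17, LS_Staff briefing=30, LS_Rehearsal=28, LS_Signage=27) = 17; LS_Catering order = 17−12 = 5
Slack_Signage = LS_Signage − ES_Signage = 27 − 12 = 15

15 days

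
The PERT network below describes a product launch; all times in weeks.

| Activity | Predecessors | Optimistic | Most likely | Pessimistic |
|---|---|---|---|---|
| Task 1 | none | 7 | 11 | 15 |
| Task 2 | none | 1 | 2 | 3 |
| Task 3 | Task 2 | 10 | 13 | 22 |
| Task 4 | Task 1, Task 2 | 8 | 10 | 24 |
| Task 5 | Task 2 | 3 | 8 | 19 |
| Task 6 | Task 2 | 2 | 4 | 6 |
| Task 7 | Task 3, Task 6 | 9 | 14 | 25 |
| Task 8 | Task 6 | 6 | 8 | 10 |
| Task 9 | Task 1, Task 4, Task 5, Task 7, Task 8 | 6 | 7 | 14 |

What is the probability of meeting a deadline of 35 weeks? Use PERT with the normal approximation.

te_Task 1 = (7 + 4·11 + 15)/6 = 66/6 = 11; σ²_Task 1 = ((15−7)/6)² = 1.778
te_Task 2 = (1 + 4·2 + 3)/6 = 12/6 = 2; σ²_Task 2 = ((3−1)/6)² = 0.111
te_Task 3 = (10 + 4·13 + 22)/6 = 84/6 = 14; σ²_Task 3 = ((22−10)/6)² = 4.000
te_Task 4 = (8 + 4·10 + 24)/6 = 72/6 = 12; σ²_Task 4 = ((24−8)/6)² = 7.111
te_Task 5 = (3 + 4·8 + 19)/6 = 54/6 = 9; σ²_Task 5 = ((19−3)/6)² = 7.111
te_Task 6 = (2 + 4·4 + 6)/6 = 24/6 = 4; σ²_Task 6 = ((6−2)/6)² = 0.444
te_Task 7 = (9 + 4·14 + 25)/6 = 90/6 = 15; σ²_Task 7 = ((25−9)/6)² = 7.111
te_Task 8 = (6 + 4·8 + 10)/6 = 48/6 = 8; σ²_Task 8 = ((10−6)/6)² = 0.444
te_Task 9 = (6 + 4·7 + 14)/6 = 48/6 = 8; σ²_Task 9 = ((14−6)/6)² = 1.778

Forward pass:
ES_Task 1 = 0; EF_Task 1 = 11
ES_Task 2 = 0; EF_Task 2 = 2
ES_Task 3 = 2; EF_Task 3 = 2+14 = 16
ES_Task 4 = max(EF_Task 1=11, EF_Task 2=2) = 11; EF_Task 4 = 11+12 = 23
ES_Task 5 = 2; EF_Task 5 = 2+9 = 11
ES_Task 6 = 2; EF_Task 6 = 2+4 = 6
ES_Task 7 = max(EF_Task 3=16, EF_Task 6=6) = 16; EF_Task 7 = 16+15 = 31
ES_Task 8 = 6; EF_Task 8 = 6+8 = 14
ES_Task 9 = max(EF_Task 1=11, EF_Task 4=23, EF_Task 5=11, EF_Task 7=31, EF_Task 8=14) = 31; EF_Task 9 = 31+8 = 39
Expected project duration μ = 39 weeks. Critical path: Task 2 → Task 3 → Task 7 → Task 9.

Variance along critical path = 0.111 + 4.000 + 7.111 + 1.778 = 13.000; σ = √13.000 = 3.606 weeks.
Z = (35 − 39) / 3.606 = -1.109
P(T ≤ 35) = Φ(-1.109) ≈ 0.134

0.134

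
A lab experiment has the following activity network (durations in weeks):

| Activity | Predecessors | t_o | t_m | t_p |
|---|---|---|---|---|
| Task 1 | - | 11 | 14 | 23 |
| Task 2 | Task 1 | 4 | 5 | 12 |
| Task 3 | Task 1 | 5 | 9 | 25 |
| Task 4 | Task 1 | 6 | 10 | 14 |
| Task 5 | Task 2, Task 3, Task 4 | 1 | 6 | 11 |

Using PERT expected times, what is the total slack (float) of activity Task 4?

te_Task 1 = (11 + 4·14 + 23)/6 = 90/6 = 15
te_Task 2 = (4 + 4·5 + 12)/6 = 36/6 = 6
te_Task 3 = (5 + 4·9 + 25)/6 = 66/6 = 11
te_Task 4 = (6 + 4·10 + 14)/6 = 60/6 = 10
te_Task 5 = (1 + 4·6 + 11)/6 = 36/6 = 6

Forward pass:
ES_Task 1 = 0; EF_Task 1 = 15
ES_Task 2 = 15; EF_Task 2 = 15+6 = 21
ES_Task 3 = 15; EF_Task 3 = 15+11 = 26
ES_Task 4 = 15; EF_Task 4 = 15+10 = 25
ES_Task 5 = max(EF_Task 2=21, EF_Task 3=26, EF_Task 4=25) = 26; EF_Task 5 = 26+6 = 32
Expected project duration μ = 32 weeks. Critical path: Task 1 → Task 3 → Task 5.

Backward pass:
LF_Task 5 = 32; LS_Task 5 = 32−6 = 26
LF_Task 4 = LS_Task 5 = 26; LS_Task 4 = 26−10 = 16
LF_Task 3 = LS_Task 5 = 26; LS_Task 3 = 26−11 = 15
LF_Task 2 = LS_Task 5 = 26; LS_Task 2 = 26−6 = 20
LF_Task 1 = min(LS_Task 2=20, LS_Task 3=15, LS_Task 4=16) = 15; LS_Task 1 = 15−15 = 0
Slack_Task 4 = LS_Task 4 − ES_Task 4 = 16 − 15 = 1

1 weeks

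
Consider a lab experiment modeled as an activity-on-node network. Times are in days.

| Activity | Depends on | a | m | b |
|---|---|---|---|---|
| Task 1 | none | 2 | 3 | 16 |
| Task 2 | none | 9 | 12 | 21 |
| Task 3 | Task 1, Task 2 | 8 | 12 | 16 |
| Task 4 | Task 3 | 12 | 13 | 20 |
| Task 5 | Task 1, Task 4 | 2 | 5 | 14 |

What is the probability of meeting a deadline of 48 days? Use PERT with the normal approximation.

0.811

te_Task 1 = (2 + 4·3 + 16)/6 = 30/6 = 5; σ²_Task 1 = ((16−2)/6)² = 5.444
te_Task 2 = (9 + 4·12 + 21)/6 = 78/6 = 13; σ²_Task 2 = ((21−9)/6)² = 4.000
te_Task 3 = (8 + 4·12 + 16)/6 = 72/6 = 12; σ²_Task 3 = ((16−8)/6)² = 1.778
te_Task 4 = (12 + 4·13 + 20)/6 = 84/6 = 14; σ²_Task 4 = ((20−12)/6)² = 1.778
te_Task 5 = (2 + 4·5 + 14)/6 = 36/6 = 6; σ²_Task 5 = ((14−2)/6)² = 4.000

Forward pass:
ES_Task 1 = 0; EF_Task 1 = 5
ES_Task 2 = 0; EF_Task 2 = 13
ES_Task 3 = max(EF_Task 1=5, EF_Task 2=13) = 13; EF_Task 3 = 13+12 = 25
ES_Task 4 = 25; EF_Task 4 = 25+14 = 39
ES_Task 5 = max(EF_Task 1=5, EF_Task 4=39) = 39; EF_Task 5 = 39+6 = 45
Expected project duration μ = 45 days. Critical path: Task 2 → Task 3 → Task 4 → Task 5.

Variance along critical path = 4.000 + 1.778 + 1.778 + 4.000 = 11.556; σ = √11.556 = 3.399 days.
Z = (48 − 45) / 3.399 = 0.883
P(T ≤ 48) = Φ(0.883) ≈ 0.811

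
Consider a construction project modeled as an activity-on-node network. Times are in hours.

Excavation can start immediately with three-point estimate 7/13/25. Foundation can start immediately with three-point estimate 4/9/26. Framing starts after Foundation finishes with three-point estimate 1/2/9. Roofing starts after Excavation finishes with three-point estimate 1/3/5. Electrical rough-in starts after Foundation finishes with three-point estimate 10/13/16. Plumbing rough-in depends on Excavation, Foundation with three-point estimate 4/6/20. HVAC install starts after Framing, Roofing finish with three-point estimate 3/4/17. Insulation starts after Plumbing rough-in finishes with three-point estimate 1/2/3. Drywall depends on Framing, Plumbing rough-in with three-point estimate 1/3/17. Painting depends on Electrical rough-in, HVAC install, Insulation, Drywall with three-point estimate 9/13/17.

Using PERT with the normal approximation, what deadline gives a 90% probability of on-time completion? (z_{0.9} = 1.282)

te_Excavation = (7 + 4·13 + 25)/6 = 84/6 = 14; σ²_Excavation = ((25−7)/6)² = 9.000
te_Foundation = (4 + 4·9 + 26)/6 = 66/6 = 11; σ²_Foundation = ((26−4)/6)² = 13.444
te_Framing = (1 + 4·2 + 9)/6 = 18/6 = 3; σ²_Framing = ((9−1)/6)² = 1.778
te_Roofing = (1 + 4·3 + 5)/6 = 18/6 = 3; σ²_Roofing = ((5−1)/6)² = 0.444
te_Electrical rough-in = (10 + 4·13 + 16)/6 = 78/6 = 13; σ²_Electrical rough-in = ((16−10)/6)² = 1.000
te_Plumbing rough-in = (4 + 4·6 + 20)/6 = 48/6 = 8; σ²_Plumbing rough-in = ((20−4)/6)² = 7.111
te_HVAC install = (3 + 4·4 + 17)/6 = 36/6 = 6; σ²_HVAC install = ((17−3)/6)² = 5.444
te_Insulation = (1 + 4·2 + 3)/6 = 12/6 = 2; σ²_Insulation = ((3−1)/6)² = 0.111
te_Drywall = (1 + 4·3 + 17)/6 = 30/6 = 5; σ²_Drywall = ((17−1)/6)² = 7.111
te_Painting = (9 + 4·13 + 17)/6 = 78/6 = 13; σ²_Painting = ((17−9)/6)² = 1.778

Forward pass:
ES_Excavation = 0; EF_Excavation = 14
ES_Foundation = 0; EF_Foundation = 11
ES_Framing = 11; EF_Framing = 11+3 = 14
ES_Roofing = 14; EF_Roofing = 14+3 = 17
ES_Electrical rough-in = 11; EF_Electrical rough-in = 11+13 = 24
ES_Plumbing rough-in = max(EF_Excavation=14, EF_Foundation=11) = 14; EF_Plumbing rough-in = 14+8 = 22
ES_HVAC install = max(EF_Framing=14, EF_Roofing=17) = 17; EF_HVAC install = 17+6 = 23
ES_Insulation = 22; EF_Insulation = 22+2 = 24
ES_Drywall = max(EF_Framing=14, EF_Plumbing rough-in=22) = 22; EF_Drywall = 22+5 = 27
ES_Painting = max(EF_Electrical rough-in=24, EF_HVAC install=23, EF_Insulation=24, EF_Drywall=27) = 27; EF_Painting = 27+13 = 40
Expected project duration μ = 40 hours. Critical path: Excavation → Plumbing rough-in → Drywall → Painting.

Variance along critical path = 9.000 + 7.111 + 7.111 + 1.778 = 25.000; σ = 5.000 hours.
D = μ + z·σ = 40 + 1.282·5.000 = 46.4 hours

46.4 hours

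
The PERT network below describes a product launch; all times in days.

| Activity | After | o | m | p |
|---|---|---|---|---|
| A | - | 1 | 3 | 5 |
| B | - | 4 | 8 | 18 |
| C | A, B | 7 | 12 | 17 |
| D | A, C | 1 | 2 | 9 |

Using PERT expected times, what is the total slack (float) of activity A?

6 days

te_A = (1 + 4·3 + 5)/6 = 18/6 = 3
te_B = (4 + 4·8 + 18)/6 = 54/6 = 9
te_C = (7 + 4·12 + 17)/6 = 72/6 = 12
te_D = (1 + 4·2 + 9)/6 = 18/6 = 3

Forward pass:
ES_A = 0; EF_A = 3
ES_B = 0; EF_B = 9
ES_C = max(EF_A=3, EF_B=9) = 9; EF_C = 9+12 = 21
ES_D = max(EF_A=3, EF_C=21) = 21; EF_D = 21+3 = 24
Expected project duration μ = 24 days. Critical path: B → C → D.

Backward pass:
LF_D = 24; LS_D = 24−3 = 21
LF_C = LS_D = 21; LS_C = 21−12 = 9
LF_B = LS_C = 9; LS_B = 9−9 = 0
LF_A = min(LS_C=9, LS_D=21) = 9; LS_A = 9−3 = 6
Slack_A = LS_A − ES_A = 6 − 0 = 6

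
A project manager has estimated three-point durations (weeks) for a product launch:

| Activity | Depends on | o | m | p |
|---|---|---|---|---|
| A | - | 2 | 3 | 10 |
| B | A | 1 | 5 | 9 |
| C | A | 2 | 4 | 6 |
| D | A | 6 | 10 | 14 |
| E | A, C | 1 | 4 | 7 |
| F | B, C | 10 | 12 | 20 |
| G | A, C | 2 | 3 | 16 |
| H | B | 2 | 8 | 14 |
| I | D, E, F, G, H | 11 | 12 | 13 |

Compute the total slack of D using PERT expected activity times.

8 weeks

te_A = (2 + 4·3 + 10)/6 = 24/6 = 4
te_B = (1 + 4·5 + 9)/6 = 30/6 = 5
te_C = (2 + 4·4 + 6)/6 = 24/6 = 4
te_D = (6 + 4·10 + 14)/6 = 60/6 = 10
te_E = (1 + 4·4 + 7)/6 = 24/6 = 4
te_F = (10 + 4·12 + 20)/6 = 78/6 = 13
te_G = (2 + 4·3 + 16)/6 = 30/6 = 5
te_H = (2 + 4·8 + 14)/6 = 48/6 = 8
te_I = (11 + 4·12 + 13)/6 = 72/6 = 12

Forward pass:
ES_A = 0; EF_A = 4
ES_B = 4; EF_B = 4+5 = 9
ES_C = 4; EF_C = 4+4 = 8
ES_D = 4; EF_D = 4+10 = 14
ES_E = max(EF_A=4, EF_C=8) = 8; EF_E = 8+4 = 12
ES_F = max(EF_B=9, EF_C=8) = 9; EF_F = 9+13 = 22
ES_G = max(EF_A=4, EF_C=8) = 8; EF_G = 8+5 = 13
ES_H = 9; EF_H = 9+8 = 17
ES_I = max(EF_D=14, EF_E=12, EF_F=22, EF_G=13, EF_H=17) = 22; EF_I = 22+12 = 34
Expected project duration μ = 34 weeks. Critical path: A → B → F → I.

Backward pass:
LF_I = 34; LS_I = 34−12 = 22
LF_H = LS_I = 22; LS_H = 22−8 = 14
LF_G = LS_I = 22; LS_G = 22−5 = 17
LF_F = LS_I = 22; LS_F = 22−13 = 9
LF_E = LS_I = 22; LS_E = 22−4 = 18
LF_D = LS_I = 22; LS_D = 22−10 = 12
LF_C = min(LS_E=18, LS_F=9, LS_G=17) = 9; LS_C = 9−4 = 5
LF_B = min(LS_F=9, LS_H=14) = 9; LS_B = 9−5 = 4
LF_A = min(LS_B=4, LS_C=5, LS_D=12, LS_E=18, LS_G=17) = 4; LS_A = 4−4 = 0
Slack_D = LS_D − ES_D = 12 − 4 = 8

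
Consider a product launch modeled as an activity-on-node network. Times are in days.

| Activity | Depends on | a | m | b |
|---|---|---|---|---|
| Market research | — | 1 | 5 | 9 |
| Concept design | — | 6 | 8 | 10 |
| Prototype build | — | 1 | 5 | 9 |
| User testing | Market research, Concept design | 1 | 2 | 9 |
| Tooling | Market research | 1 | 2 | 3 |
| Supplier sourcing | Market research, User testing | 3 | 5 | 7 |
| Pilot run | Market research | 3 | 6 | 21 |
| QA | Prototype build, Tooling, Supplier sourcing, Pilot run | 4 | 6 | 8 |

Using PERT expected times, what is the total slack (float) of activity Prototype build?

11 days

te_Market research = (1 + 4·5 + 9)/6 = 30/6 = 5
te_Concept design = (6 + 4·8 + 10)/6 = 48/6 = 8
te_Prototype build = (1 + 4·5 + 9)/6 = 30/6 = 5
te_User testing = (1 + 4·2 + 9)/6 = 18/6 = 3
te_Tooling = (1 + 4·2 + 3)/6 = 12/6 = 2
te_Supplier sourcing = (3 + 4·5 + 7)/6 = 30/6 = 5
te_Pilot run = (3 + 4·6 + 21)/6 = 48/6 = 8
te_QA = (4 + 4·6 + 8)/6 = 36/6 = 6

Forward pass:
ES_Market research = 0; EF_Market research = 5
ES_Concept design = 0; EF_Concept design = 8
ES_Prototype build = 0; EF_Prototype build = 5
ES_User testing = max(EF_Market research=5, EF_Concept design=8) = 8; EF_User testing = 8+3 = 11
ES_Tooling = 5; EF_Tooling = 5+2 = 7
ES_Supplier sourcing = max(EF_Market research=5, EF_User testing=11) = 11; EF_Supplier sourcing = 11+5 = 16
ES_Pilot run = 5; EF_Pilot run = 5+8 = 13
ES_QA = max(EF_Prototype build=5, EF_Tooling=7, EF_Supplier sourcing=16, EF_Pilot run=13) = 16; EF_QA = 16+6 = 22
Expected project duration μ = 22 days. Critical path: Concept design → User testing → Supplier sourcing → QA.

Backward pass:
LF_QA = 22; LS_QA = 22−6 = 16
LF_Pilot run = LS_QA = 16; LS_Pilot run = 16−8 = 8
LF_Supplier sourcing = LS_QA = 16; LS_Supplier sourcing = 16−5 = 11
LF_Tooling = LS_QA = 16; LS_Tooling = 16−2 = 14
LF_User testing = LS_Supplier sourcing = 11; LS_User testing = 11−3 = 8
LF_Prototype build = LS_QA = 16; LS_Prototype build = 16−5 = 11
LF_Concept design = LS_User testing = 8; LS_Concept design = 8−8 = 0
LF_Market research = min(LS_User testing=8, LS_Tooling=14, LS_Supplier sourcing=11, LS_Pilot run=8) = 8; LS_Market research = 8−5 = 3
Slack_Prototype build = LS_Prototype build − ES_Prototype build = 11 − 0 = 11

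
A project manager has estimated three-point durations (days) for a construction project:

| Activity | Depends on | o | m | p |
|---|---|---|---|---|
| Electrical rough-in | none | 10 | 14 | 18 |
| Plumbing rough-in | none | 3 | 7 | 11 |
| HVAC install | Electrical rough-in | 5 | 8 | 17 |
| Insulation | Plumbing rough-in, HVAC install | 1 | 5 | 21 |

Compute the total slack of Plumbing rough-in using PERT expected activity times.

te_Electrical rough-in = (10 + 4·14 + 18)/6 = 84/6 = 14
te_Plumbing rough-in = (3 + 4·7 + 11)/6 = 42/6 = 7
te_HVAC install = (5 + 4·8 + 17)/6 = 54/6 = 9
te_Insulation = (1 + 4·5 + 21)/6 = 42/6 = 7

Forward pass:
ES_Electrical rough-in = 0; EF_Electrical rough-in = 14
ES_Plumbing rough-in = 0; EF_Plumbing rough-in = 7
ES_HVAC install = 14; EF_HVAC install = 14+9 = 23
ES_Insulation = max(EF_Plumbing rough-in=7, EF_HVAC install=23) = 23; EF_Insulation = 23+7 = 30
Expected project duration μ = 30 days. Critical path: Electrical rough-in → HVAC install → Insulation.

Backward pass:
LF_Insulation = 30; LS_Insulation = 30−7 = 23
LF_HVAC install = LS_Insulation = 23; LS_HVAC install = 23−9 = 14
LF_Plumbing rough-in = LS_Insulation = 23; LS_Plumbing rough-in = 23−7 = 16
LF_Electrical rough-in = LS_HVAC install = 14; LS_Electrical rough-in = 14−14 = 0
Slack_Plumbing rough-in = LS_Plumbing rough-in − ES_Plumbing rough-in = 16 − 0 = 16

16 days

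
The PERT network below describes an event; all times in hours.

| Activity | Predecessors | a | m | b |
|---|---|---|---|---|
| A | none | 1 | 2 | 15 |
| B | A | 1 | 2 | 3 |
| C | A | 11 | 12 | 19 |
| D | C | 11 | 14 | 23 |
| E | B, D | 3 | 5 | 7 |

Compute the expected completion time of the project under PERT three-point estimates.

37 hours

te_A = (1 + 4·2 + 15)/6 = 24/6 = 4
te_B = (1 + 4·2 + 3)/6 = 12/6 = 2
te_C = (11 + 4·12 + 19)/6 = 78/6 = 13
te_D = (11 + 4·14 + 23)/6 = 90/6 = 15
te_E = (3 + 4·5 + 7)/6 = 30/6 = 5

Forward pass:
ES_A = 0; EF_A = 4
ES_B = 4; EF_B = 4+2 = 6
ES_C = 4; EF_C = 4+13 = 17
ES_D = 17; EF_D = 17+15 = 32
ES_E = max(EF_B=6, EF_D=32) = 32; EF_E = 32+5 = 37
Expected project duration μ = 37 hours. Critical path: A → C → D → E.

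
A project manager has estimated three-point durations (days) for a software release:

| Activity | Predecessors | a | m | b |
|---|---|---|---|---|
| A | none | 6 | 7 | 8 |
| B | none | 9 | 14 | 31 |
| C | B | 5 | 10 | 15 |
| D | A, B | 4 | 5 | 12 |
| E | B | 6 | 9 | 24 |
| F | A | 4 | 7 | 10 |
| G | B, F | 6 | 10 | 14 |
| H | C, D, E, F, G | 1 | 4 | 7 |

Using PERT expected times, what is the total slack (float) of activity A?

te_A = (6 + 4·7 + 8)/6 = 42/6 = 7
te_B = (9 + 4·14 + 31)/6 = 96/6 = 16
te_C = (5 + 4·10 + 15)/6 = 60/6 = 10
te_D = (4 + 4·5 + 12)/6 = 36/6 = 6
te_E = (6 + 4·9 + 24)/6 = 66/6 = 11
te_F = (4 + 4·7 + 10)/6 = 42/6 = 7
te_G = (6 + 4·10 + 14)/6 = 60/6 = 10
te_H = (1 + 4·4 + 7)/6 = 24/6 = 4

Forward pass:
ES_A = 0; EF_A = 7
ES_B = 0; EF_B = 16
ES_C = 16; EF_C = 16+10 = 26
ES_D = max(EF_A=7, EF_B=16) = 16; EF_D = 16+6 = 22
ES_E = 16; EF_E = 16+11 = 27
ES_F = 7; EF_F = 7+7 = 14
ES_G = max(EF_B=16, EF_F=14) = 16; EF_G = 16+10 = 26
ES_H = max(EF_C=26, EF_D=22, EF_E=27, EF_F=14, EF_G=26) = 27; EF_H = 27+4 = 31
Expected project duration μ = 31 days. Critical path: B → E → H.

Backward pass:
LF_H = 31; LS_H = 31−4 = 27
LF_G = LS_H = 27; LS_G = 27−10 = 17
LF_F = min(LS_G=17, LS_H=27) = 17; LS_F = 17−7 = 10
LF_E = LS_H = 27; LS_E = 27−11 = 16
LF_D = LS_H = 27; LS_D = 27−6 = 21
LF_C = LS_H = 27; LS_C = 27−10 = 17
LF_B = min(LS_C=17, LS_D=21, LS_E=16, LS_G=17) = 16; LS_B = 16−16 = 0
LF_A = min(LS_D=21, LS_F=10) = 10; LS_A = 10−7 = 3
Slack_A = LS_A − ES_A = 3 − 0 = 3

3 days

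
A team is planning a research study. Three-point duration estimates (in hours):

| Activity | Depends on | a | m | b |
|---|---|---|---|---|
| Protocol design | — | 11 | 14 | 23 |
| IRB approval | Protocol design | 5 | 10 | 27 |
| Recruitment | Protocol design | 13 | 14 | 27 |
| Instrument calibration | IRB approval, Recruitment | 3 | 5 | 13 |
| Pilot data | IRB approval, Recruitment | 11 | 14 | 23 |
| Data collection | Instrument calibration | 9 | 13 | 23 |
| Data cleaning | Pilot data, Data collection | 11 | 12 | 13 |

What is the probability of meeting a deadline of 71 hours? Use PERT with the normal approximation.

0.971

te_Protocol design = (11 + 4·14 + 23)/6 = 90/6 = 15; σ²_Protocol design = ((23−11)/6)² = 4.000
te_IRB approval = (5 + 4·10 + 27)/6 = 72/6 = 12; σ²_IRB approval = ((27−5)/6)² = 13.444
te_Recruitment = (13 + 4·14 + 27)/6 = 96/6 = 16; σ²_Recruitment = ((27−13)/6)² = 5.444
te_Instrument calibration = (3 + 4·5 + 13)/6 = 36/6 = 6; σ²_Instrument calibration = ((13−3)/6)² = 2.778
te_Pilot data = (11 + 4·14 + 23)/6 = 90/6 = 15; σ²_Pilot data = ((23−11)/6)² = 4.000
te_Data collection = (9 + 4·13 + 23)/6 = 84/6 = 14; σ²_Data collection = ((23−9)/6)² = 5.444
te_Data cleaning = (11 + 4·12 + 13)/6 = 72/6 = 12; σ²_Data cleaning = ((13−11)/6)² = 0.111

Forward pass:
ES_Protocol design = 0; EF_Protocol design = 15
ES_IRB approval = 15; EF_IRB approval = 15+12 = 27
ES_Recruitment = 15; EF_Recruitment = 15+16 = 31
ES_Instrument calibration = max(EF_IRB approval=27, EF_Recruitment=31) = 31; EF_Instrument calibration = 31+6 = 37
ES_Pilot data = max(EF_IRB approval=27, EF_Recruitment=31) = 31; EF_Pilot data = 31+15 = 46
ES_Data collection = 37; EF_Data collection = 37+14 = 51
ES_Data cleaning = max(EF_Pilot data=46, EF_Data collection=51) = 51; EF_Data cleaning = 51+12 = 63
Expected project duration μ = 63 hours. Critical path: Protocol design → Recruitment → Instrument calibration → Data collection → Data cleaning.

Variance along critical path = 4.000 + 5.444 + 2.778 + 5.444 + 0.111 = 17.778; σ = √17.778 = 4.216 hours.
Z = (71 − 63) / 4.216 = 1.897
P(T ≤ 71) = Φ(1.897) ≈ 0.971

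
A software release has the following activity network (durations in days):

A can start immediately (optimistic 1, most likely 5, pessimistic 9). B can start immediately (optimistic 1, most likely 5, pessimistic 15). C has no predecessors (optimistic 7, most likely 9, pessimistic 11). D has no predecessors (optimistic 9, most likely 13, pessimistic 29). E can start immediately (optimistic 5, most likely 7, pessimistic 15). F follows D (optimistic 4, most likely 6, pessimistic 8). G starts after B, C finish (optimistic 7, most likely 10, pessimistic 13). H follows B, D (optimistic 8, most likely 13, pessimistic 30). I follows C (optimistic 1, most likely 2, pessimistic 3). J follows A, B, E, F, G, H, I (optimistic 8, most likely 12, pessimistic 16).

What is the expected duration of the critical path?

te_A = (1 + 4·5 + 9)/6 = 30/6 = 5
te_B = (1 + 4·5 + 15)/6 = 36/6 = 6
te_C = (7 + 4·9 + 11)/6 = 54/6 = 9
te_D = (9 + 4·13 + 29)/6 = 90/6 = 15
te_E = (5 + 4·7 + 15)/6 = 48/6 = 8
te_F = (4 + 4·6 + 8)/6 = 36/6 = 6
te_G = (7 + 4·10 + 13)/6 = 60/6 = 10
te_H = (8 + 4·13 + 30)/6 = 90/6 = 15
te_I = (1 + 4·2 + 3)/6 = 12/6 = 2
te_J = (8 + 4·12 + 16)/6 = 72/6 = 12

Forward pass:
ES_A = 0; EF_A = 5
ES_B = 0; EF_B = 6
ES_C = 0; EF_C = 9
ES_D = 0; EF_D = 15
ES_E = 0; EF_E = 8
ES_F = 15; EF_F = 15+6 = 21
ES_G = max(EF_B=6, EF_C=9) = 9; EF_G = 9+10 = 19
ES_H = max(EF_B=6, EF_D=15) = 15; EF_H = 15+15 = 30
ES_I = 9; EF_I = 9+2 = 11
ES_J = max(EF_A=5, EF_B=6, EF_E=8, EF_F=21, EF_G=19, EF_H=30, EF_I=11) = 30; EF_J = 30+12 = 42
Expected project duration μ = 42 days. Critical path: D → H → J.

42 days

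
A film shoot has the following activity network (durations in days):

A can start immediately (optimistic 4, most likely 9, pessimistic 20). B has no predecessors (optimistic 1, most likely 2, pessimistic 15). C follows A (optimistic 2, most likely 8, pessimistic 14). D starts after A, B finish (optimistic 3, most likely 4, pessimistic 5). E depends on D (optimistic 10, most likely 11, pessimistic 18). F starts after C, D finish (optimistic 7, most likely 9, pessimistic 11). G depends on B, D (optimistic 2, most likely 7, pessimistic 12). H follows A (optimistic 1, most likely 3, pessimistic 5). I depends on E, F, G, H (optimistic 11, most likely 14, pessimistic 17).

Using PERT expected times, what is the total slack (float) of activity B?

te_A = (4 + 4·9 + 20)/6 = 60/6 = 10
te_B = (1 + 4·2 + 15)/6 = 24/6 = 4
te_C = (2 + 4·8 + 14)/6 = 48/6 = 8
te_D = (3 + 4·4 + 5)/6 = 24/6 = 4
te_E = (10 + 4·11 + 18)/6 = 72/6 = 12
te_F = (7 + 4·9 + 11)/6 = 54/6 = 9
te_G = (2 + 4·7 + 12)/6 = 42/6 = 7
te_H = (1 + 4·3 + 5)/6 = 18/6 = 3
te_I = (11 + 4·14 + 17)/6 = 84/6 = 14

Forward pass:
ES_A = 0; EF_A = 10
ES_B = 0; EF_B = 4
ES_C = 10; EF_C = 10+8 = 18
ES_D = max(EF_A=10, EF_B=4) = 10; EF_D = 10+4 = 14
ES_E = 14; EF_E = 14+12 = 26
ES_F = max(EF_C=18, EF_D=14) = 18; EF_F = 18+9 = 27
ES_G = max(EF_B=4, EF_D=14) = 14; EF_G = 14+7 = 21
ES_H = 10; EF_H = 10+3 = 13
ES_I = max(EF_E=26, EF_F=27, EF_G=21, EF_H=13) = 27; EF_I = 27+14 = 41
Expected project duration μ = 41 days. Critical path: A → C → F → I.

Backward pass:
LF_I = 41; LS_I = 41−14 = 27
LF_H = LS_I = 27; LS_H = 27−3 = 24
LF_G = LS_I = 27; LS_G = 27−7 = 20
LF_F = LS_I = 27; LS_F = 27−9 = 18
LF_E = LS_I = 27; LS_E = 27−12 = 15
LF_D = min(LS_E=15, LS_F=18, LS_G=20) = 15; LS_D = 15−4 = 11
LF_C = LS_F = 18; LS_C = 18−8 = 10
LF_B = min(LS_D=11, LS_G=20) = 11; LS_B = 11−4 = 7
LF_A = min(LS_C=10, LS_D=11, LS_H=24) = 10; LS_A = 10−10 = 0
Slack_B = LS_B − ES_B = 7 − 0 = 7

7 days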